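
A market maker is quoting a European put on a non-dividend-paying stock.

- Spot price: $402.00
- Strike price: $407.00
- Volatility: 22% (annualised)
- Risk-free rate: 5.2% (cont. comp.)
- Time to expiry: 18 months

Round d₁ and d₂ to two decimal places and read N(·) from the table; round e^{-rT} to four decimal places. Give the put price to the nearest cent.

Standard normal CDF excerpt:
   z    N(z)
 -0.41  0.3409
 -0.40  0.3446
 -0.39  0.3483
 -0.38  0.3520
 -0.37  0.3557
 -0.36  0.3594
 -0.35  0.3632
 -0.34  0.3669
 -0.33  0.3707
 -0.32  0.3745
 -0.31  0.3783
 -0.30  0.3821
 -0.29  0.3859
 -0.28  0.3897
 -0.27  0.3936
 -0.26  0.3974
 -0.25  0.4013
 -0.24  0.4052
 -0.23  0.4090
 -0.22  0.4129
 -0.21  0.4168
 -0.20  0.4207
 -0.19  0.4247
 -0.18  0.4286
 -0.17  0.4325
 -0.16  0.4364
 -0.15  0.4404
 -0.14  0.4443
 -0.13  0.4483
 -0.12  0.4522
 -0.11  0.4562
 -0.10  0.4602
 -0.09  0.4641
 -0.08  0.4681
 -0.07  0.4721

$30.24

σ√T = 0.22 × 1.2247 = 0.2694
d₁ = [ln(402/407) + (0.052 + ½·0.22²)·1.5] / (σ√T) = (-0.0124 + 0.1143) / 0.2694 = 0.3783 → 0.38
d₂ = 0.3783 − 0.2694 = 0.1089 → 0.11
exp(−rT) = exp(−0.052·1.5) = 0.9250
P = 407·0.9250·N(-0.11) − 402·N(-0.38) = 407·0.9250·0.4562 − 402·0.3520 = 171.7479 − 141.5040 = 30.2439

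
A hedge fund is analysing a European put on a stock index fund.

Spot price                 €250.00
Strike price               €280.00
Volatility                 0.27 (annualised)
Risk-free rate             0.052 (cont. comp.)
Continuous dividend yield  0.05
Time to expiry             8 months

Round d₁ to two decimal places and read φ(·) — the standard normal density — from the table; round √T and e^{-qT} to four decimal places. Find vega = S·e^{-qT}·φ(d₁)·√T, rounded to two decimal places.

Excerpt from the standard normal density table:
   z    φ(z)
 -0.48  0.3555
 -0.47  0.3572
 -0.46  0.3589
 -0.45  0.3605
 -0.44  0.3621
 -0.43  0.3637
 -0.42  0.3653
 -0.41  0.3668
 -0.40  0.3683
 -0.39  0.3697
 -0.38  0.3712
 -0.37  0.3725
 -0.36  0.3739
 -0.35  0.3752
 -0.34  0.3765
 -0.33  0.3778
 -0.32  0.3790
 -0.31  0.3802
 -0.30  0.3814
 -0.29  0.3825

T = 0.6667;  σ√T = 0.2205
d₁ = [ln(250/280) + (0.052 − 0.05 + 0.27²/2)·0.6667] / 0.2205 = [-0.1133 + 0.0256] / 0.2205 = -0.3978 → -0.40
√T = √0.6667 = 0.8165
φ(d₁) = φ(-0.40) = 0.3683
e^(−qT) = e^(−0.05·0.6667) = 0.9672
vega = S·e^(−qT)·φ(d₁)·√T = 250·0.9672·0.3683·0.8165 = 72.7134

72.71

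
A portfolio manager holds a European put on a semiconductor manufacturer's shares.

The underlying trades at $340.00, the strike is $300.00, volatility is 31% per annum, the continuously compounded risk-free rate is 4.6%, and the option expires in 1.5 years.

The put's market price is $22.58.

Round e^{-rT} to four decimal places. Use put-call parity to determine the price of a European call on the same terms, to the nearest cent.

e^(−rT) = e^(−0.046·1.5) = 0.9333
Put-call parity: C − P = S − K·e^(−rT) = 340 − 300·0.9333 = 340 − 279.9900 = 60.0100
C = P + (C − P) = 22.58 + (60.0100) = 82.5900

$82.59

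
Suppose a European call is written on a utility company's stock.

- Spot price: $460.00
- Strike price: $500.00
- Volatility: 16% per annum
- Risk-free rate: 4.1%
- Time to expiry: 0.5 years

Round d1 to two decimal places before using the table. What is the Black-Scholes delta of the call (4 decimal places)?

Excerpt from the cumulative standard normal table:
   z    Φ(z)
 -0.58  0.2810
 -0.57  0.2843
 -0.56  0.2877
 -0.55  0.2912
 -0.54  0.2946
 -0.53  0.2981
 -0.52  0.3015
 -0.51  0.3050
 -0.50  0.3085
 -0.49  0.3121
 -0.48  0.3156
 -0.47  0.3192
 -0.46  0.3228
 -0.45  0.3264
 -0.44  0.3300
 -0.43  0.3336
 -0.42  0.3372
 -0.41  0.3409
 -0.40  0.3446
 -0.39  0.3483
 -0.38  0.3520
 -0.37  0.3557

0.3085

T = 0.5;  σ√T = 0.1131
d₁ = [ln(460/500) + (0.041 + 0.16²/2)·0.5] / 0.1131 = [-0.0834 + 0.0269] / 0.1131 = -0.4992 → -0.50
N(d₁) = N(-0.50) = 0.3085
Δ_call = N(d₁) = 0.3085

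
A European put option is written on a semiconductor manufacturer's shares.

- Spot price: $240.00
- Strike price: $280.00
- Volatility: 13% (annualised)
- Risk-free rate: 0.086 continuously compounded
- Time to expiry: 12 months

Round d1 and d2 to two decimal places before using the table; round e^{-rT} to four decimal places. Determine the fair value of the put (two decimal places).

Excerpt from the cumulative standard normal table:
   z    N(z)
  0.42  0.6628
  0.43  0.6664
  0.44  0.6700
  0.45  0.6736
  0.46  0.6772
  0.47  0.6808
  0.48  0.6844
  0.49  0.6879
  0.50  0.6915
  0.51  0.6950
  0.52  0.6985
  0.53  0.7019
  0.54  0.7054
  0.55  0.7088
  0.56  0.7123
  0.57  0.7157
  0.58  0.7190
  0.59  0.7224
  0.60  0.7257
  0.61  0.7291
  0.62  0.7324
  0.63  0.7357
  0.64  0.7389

σ√T = 0.13 × 1.0000 = 0.1300
d₁ = [ln(240/280) + (0.086 + ½·0.13²)·1] / (σ√T) = (-0.1542 + 0.0944) / 0.1300 = -0.4592 which rounds to -0.46
d₂ = -0.4592 − 0.1300 = -0.5892 which rounds to -0.59
e^(−rT) = e^(−0.086·1) = 0.9176
N(−d₂) = N(0.59) = 0.7224;  N(−d₁) = N(0.46) = 0.6772
P = 280·0.9176·0.7224 − 240·0.6772 = 185.6048 − 162.5280 = 23.0768

$23.08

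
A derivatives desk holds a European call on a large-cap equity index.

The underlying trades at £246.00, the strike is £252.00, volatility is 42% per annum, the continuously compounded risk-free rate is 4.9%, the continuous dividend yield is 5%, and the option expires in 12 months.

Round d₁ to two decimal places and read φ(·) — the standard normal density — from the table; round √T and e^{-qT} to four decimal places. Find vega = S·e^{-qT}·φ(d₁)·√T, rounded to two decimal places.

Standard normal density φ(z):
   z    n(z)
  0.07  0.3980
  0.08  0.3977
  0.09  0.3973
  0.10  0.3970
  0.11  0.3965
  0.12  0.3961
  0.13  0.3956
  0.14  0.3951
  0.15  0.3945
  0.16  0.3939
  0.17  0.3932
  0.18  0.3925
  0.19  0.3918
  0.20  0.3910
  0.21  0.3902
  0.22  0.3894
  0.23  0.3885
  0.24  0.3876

T = 1;  σ√T = 0.4200
d₁ = [ln(246/252) + (0.049 − 0.05 + ½·0.42²)·1] / (σ√T) = (-0.0241 + 0.0872) / 0.4200 = 0.1502 ≈ 0.15
√T = √1 = 1.0000
φ(d₁) = φ(0.15) = 0.3945
e^(−qT) = e^(−0.05·1) = 0.9512
vega = S·e^(−qT)·φ(d₁)·√T = 246·0.9512·0.3945·1.0000 = 92.3111

92.31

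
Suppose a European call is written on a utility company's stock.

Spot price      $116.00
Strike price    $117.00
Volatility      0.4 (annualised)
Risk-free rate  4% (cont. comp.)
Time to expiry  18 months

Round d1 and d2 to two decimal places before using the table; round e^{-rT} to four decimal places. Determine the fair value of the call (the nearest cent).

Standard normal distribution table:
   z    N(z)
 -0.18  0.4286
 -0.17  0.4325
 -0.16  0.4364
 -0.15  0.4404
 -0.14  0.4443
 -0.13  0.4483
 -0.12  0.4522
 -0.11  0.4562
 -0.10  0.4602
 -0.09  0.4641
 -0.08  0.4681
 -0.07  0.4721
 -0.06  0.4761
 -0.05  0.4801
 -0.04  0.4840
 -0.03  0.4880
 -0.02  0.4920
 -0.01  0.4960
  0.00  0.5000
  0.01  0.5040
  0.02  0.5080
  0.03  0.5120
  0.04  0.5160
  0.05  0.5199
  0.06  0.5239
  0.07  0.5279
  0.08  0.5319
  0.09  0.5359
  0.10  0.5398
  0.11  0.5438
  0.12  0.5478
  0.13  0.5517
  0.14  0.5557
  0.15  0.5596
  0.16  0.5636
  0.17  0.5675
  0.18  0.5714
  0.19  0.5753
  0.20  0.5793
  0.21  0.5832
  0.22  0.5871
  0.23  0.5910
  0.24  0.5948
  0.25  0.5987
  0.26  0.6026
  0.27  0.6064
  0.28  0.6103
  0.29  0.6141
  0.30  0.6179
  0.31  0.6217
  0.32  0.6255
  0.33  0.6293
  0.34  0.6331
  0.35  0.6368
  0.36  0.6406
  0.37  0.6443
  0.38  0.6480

T = 1.5;  σ√T = 0.4899
d₁ = [ln(116/117) + (0.04 + ½·0.4²)·1.5] / (σ√T) = (-0.0086 + 0.1800) / 0.4899 = 0.3499 which rounds to 0.35
d₂ = 0.3499 − 0.4899 = -0.1400 which rounds to -0.14
e^(−rT) = e^(−0.04·1.5) = 0.9418
N(d₁) = N(0.35) = 0.6368;  N(d₂) = N(-0.14) = 0.4443
C = 116·0.6368 − 117·0.9418·0.4443 = 73.8688 − 48.9577 = 24.9111

$24.91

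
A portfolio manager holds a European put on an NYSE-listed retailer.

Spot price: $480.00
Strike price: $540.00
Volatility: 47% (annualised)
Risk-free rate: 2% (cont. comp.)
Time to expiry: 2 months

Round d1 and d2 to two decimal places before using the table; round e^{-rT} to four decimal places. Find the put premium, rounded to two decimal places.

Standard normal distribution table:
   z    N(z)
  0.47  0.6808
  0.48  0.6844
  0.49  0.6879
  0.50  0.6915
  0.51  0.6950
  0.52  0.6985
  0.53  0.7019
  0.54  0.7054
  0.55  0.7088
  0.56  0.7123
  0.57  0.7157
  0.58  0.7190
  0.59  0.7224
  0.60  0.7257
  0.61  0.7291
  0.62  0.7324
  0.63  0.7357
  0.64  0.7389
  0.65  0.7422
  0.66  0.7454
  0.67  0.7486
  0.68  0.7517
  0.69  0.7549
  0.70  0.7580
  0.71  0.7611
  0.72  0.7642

T = 0.1667;  σ√T = 0.1919
d₁ = [ln(480/540) + (0.02 + 0.47²/2)·0.1667] / 0.1919 = [-0.1178 + 0.0217] / 0.1919 = -0.5005 → -0.50
d₂ = d₁ − σ√T = -0.5005 − 0.1919 = -0.6924 → -0.69
exp(−rT) = exp(−0.02·0.1667) = 0.9967
N(−d₂) = N(0.69) = 0.7549;  N(−d₁) = N(0.50) = 0.6915
P = 540·0.9967·0.7549 − 480·0.6915 = 406.3008 − 331.9200 = 74.3808

$74.38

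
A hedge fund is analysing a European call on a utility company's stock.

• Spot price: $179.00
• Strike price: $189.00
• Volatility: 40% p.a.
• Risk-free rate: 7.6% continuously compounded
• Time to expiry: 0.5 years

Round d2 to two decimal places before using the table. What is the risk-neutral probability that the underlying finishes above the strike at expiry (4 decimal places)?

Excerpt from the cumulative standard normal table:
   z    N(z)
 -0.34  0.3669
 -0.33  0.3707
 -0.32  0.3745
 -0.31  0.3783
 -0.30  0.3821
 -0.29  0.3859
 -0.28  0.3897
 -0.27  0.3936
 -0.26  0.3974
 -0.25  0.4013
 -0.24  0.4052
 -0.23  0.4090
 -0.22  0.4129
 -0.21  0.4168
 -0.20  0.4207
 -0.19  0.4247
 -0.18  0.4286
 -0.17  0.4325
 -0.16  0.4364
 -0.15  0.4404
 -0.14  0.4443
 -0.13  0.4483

σ√T = 0.4 × 0.7071 = 0.2828
d₁ = [ln(179/189) + (0.076 + 0.4²/2)·0.5] / 0.2828 = [-0.0544 + 0.0780] / 0.2828 = 0.0836 ⇒ 0.08
d₂ = d₁ − σ√T = 0.0836 − 0.2828 = -0.1993 ⇒ -0.20
Risk-neutral Pr[S_T > K] = N(d₂) = N(-0.20) = 0.4207

0.4207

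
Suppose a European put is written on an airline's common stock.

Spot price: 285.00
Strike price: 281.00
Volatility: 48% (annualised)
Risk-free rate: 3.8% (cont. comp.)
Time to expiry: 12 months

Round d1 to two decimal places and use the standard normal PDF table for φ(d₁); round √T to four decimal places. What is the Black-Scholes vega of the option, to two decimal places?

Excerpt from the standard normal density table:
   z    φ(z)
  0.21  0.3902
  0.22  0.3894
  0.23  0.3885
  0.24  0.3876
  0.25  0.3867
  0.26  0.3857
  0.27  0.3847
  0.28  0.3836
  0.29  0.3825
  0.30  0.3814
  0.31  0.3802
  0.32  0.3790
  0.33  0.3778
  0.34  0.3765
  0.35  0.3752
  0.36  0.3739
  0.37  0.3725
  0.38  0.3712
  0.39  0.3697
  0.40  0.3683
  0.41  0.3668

T = 1;  σ√T = 0.4800
d₁ = [ln(285/281) + (0.038 + 0.48²/2)·1] / 0.4800 = [0.0141 + 0.1532] / 0.4800 = 0.3486 which rounds to 0.35
√T = √1 = 1.0000
φ(d₁) = φ(0.35) = 0.3752
vega = S·φ(d₁)·√T = 285·0.3752·1.0000 = 106.9320

106.93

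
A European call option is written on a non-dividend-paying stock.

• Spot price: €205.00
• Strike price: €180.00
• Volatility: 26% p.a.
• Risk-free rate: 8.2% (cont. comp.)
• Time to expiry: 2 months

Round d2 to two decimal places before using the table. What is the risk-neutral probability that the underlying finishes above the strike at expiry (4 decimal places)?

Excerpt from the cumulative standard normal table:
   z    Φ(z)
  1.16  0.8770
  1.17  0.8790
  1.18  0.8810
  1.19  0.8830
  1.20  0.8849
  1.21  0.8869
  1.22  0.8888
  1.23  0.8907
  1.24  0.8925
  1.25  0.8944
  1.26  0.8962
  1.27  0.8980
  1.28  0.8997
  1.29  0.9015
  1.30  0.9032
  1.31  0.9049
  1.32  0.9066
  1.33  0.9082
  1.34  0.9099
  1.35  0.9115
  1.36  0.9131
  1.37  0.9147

0.9032

T = 0.1667;  σ√T = 0.1061
ln(S/K) + (r + σ²/2)T = ln(205/180) + (0.082 + 0.26²/2)·0.1667 = 0.1301 + 0.0193 = 0.1494
d₁ = 0.1494 / 0.1061 = 1.4071 ⇒ 1.41
d₂ = d₁ − σ√T = 1.4071 − 0.1061 = 1.3009 ⇒ 1.30
Risk-neutral Pr[S_T > K] = N(d₂) = N(1.30) = 0.9032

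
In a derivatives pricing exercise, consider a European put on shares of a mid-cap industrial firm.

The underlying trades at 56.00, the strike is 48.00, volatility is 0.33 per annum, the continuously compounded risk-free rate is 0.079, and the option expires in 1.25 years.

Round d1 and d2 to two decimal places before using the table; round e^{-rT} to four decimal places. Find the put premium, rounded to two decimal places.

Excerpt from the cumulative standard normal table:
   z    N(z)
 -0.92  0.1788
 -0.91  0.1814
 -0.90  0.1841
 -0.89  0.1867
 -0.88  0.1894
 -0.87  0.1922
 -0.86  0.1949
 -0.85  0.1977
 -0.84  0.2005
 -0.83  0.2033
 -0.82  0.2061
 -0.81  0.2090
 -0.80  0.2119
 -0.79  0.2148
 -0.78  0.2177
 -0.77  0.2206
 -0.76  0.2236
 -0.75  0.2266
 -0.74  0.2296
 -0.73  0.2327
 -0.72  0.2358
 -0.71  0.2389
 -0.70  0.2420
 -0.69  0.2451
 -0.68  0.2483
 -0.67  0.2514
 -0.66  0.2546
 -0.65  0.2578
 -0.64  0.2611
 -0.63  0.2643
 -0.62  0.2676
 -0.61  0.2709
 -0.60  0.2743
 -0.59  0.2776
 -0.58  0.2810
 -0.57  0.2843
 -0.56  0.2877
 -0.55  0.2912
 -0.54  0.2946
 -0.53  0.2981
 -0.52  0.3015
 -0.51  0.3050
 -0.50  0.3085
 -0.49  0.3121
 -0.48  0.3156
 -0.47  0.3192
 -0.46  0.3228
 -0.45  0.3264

σ√T = 0.33 × 1.1180 = 0.3690
d₁ = [ln(56/48) + (0.079 + 0.33²/2)·1.25] / 0.3690 = [0.1542 + 0.1668] / 0.3690 = 0.8699 ⇒ 0.87
d₂ = d₁ − σ√T = 0.8699 − 0.3690 = 0.5010 ⇒ 0.50
e^(−rT) = e^(−0.079·1.25) = 0.9060
N(−d₂) = N(-0.50) = 0.3085;  N(−d₁) = N(-0.87) = 0.1922
P = 48·0.9060·0.3085 − 56·0.1922 = 13.4160 − 10.7632 = 2.6528

2.65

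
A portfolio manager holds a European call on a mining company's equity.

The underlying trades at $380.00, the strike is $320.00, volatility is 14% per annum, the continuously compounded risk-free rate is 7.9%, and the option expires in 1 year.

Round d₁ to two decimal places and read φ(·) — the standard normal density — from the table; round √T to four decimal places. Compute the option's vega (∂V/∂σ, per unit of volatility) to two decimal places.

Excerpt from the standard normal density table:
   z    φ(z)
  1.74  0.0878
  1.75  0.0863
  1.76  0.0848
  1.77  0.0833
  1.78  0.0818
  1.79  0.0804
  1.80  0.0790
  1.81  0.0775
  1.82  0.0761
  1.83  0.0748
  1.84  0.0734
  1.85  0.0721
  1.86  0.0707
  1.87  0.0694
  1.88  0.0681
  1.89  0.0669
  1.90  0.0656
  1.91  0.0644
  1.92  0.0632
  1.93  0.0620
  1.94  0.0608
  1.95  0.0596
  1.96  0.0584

26.87

T = 1;  σ√T = 0.1400
d₁ = [ln(380/320) + (0.079 + 0.14²/2)·1] / 0.1400 = [0.1719 + 0.0888] / 0.1400 = 1.8618 ⇒ 1.86
√T = √1 = 1.0000
φ(d₁) = φ(1.86) = 0.0707
vega = S·φ(d₁)·√T = 380·0.0707·1.0000 = 26.8660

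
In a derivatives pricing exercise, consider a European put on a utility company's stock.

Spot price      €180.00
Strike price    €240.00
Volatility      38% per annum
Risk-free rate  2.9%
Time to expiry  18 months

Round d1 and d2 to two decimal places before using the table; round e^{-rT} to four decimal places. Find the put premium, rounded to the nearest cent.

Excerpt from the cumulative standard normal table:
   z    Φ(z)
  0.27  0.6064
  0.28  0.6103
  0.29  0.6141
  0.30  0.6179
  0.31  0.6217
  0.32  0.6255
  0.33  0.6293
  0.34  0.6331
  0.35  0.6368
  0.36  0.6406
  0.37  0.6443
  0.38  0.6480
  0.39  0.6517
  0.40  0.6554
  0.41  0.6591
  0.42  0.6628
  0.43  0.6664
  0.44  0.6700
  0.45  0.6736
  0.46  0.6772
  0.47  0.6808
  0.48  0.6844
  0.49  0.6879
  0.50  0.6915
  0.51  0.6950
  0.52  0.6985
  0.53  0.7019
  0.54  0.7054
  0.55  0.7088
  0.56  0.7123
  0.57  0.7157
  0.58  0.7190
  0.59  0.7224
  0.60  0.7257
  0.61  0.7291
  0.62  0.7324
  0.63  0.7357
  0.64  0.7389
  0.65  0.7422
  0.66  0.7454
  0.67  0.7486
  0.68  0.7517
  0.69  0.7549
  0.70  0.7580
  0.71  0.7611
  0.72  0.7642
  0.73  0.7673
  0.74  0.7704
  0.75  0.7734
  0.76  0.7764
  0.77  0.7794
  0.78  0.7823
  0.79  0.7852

€67.86

T = 1.5;  σ√T = 0.4654
ln(S/K) + (r + σ²/2)T = ln(180/240) + (0.029 + 0.38²/2)·1.5 = -0.2877 + 0.1518 = -0.1359
d₁ = -0.1359 / 0.4654 = -0.2920 → -0.29
d₂ = d₁ − σ√T = -0.2920 − 0.4654 = -0.7574 → -0.76
exp(−rT) = exp(−0.029·1.5) = 0.9574
N(−d₂) = N(0.76) = 0.7764;  N(−d₁) = N(0.29) = 0.6141
P = 240·0.9574·0.7764 − 180·0.6141 = 178.3981 − 110.5380 = 67.8601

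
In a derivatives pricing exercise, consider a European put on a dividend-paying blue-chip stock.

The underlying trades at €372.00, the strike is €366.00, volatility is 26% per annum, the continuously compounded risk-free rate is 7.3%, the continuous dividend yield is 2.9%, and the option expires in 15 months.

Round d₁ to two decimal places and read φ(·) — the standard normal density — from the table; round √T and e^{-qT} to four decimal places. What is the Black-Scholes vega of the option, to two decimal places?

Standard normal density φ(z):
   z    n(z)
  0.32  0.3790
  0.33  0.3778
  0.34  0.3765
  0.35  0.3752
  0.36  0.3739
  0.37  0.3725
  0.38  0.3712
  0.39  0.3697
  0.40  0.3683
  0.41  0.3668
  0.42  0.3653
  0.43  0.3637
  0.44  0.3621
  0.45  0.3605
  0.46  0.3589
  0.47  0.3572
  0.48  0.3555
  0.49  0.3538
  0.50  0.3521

T = 1.25;  σ√T = 0.2907
d₁ = [ln(372/366) + (0.073 − 0.029 + 0.26²/2)·1.25] / 0.2907 = [0.0163 + 0.0973] / 0.2907 = 0.3905 → 0.39
√T = √1.25 = 1.1180
φ(d₁) = φ(0.39) = 0.3697
exp(−qT) = exp(−0.029·1.25) = 0.9644
vega = S·exp(−qT)·φ(d₁)·√T = 372·0.9644·0.3697·1.1180 = 148.2830

148.28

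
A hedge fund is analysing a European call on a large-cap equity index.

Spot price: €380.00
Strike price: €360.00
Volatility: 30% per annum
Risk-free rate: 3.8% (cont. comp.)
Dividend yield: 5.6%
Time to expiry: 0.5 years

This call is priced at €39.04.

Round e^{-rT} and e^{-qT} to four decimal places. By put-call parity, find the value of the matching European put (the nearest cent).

€22.76

exp(−qT) = exp(−0.056·0.5) = 0.9724;  exp(−rT) = exp(−0.038·0.5) = 0.9812
Put-call parity: C − P = S·e^(−qT) − K·e^(−rT) = 380·0.9724 − 360·0.9812 = 369.5120 − 353.2320 = 16.2800
P = C − (C − P) = 39.04 − (16.2800) = 22.7600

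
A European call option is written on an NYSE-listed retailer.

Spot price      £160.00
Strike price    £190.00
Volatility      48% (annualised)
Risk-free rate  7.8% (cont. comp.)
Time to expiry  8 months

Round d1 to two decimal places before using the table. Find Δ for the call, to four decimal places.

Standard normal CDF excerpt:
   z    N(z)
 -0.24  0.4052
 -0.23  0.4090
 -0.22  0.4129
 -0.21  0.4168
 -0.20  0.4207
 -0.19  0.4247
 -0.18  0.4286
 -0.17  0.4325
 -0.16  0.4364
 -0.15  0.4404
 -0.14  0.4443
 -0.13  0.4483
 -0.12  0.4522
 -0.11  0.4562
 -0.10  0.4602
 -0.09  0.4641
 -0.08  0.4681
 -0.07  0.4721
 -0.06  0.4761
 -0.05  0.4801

σ√T = 0.48 × 0.8165 = 0.3919
d₁ = [ln(160/190) + (0.078 + 0.48²/2)·0.6667] / 0.3919 = [-0.1719 + 0.1288] / 0.3919 = -0.1098 → -0.11
N(d₁) = N(-0.11) = 0.4562
Δ_call = N(d₁) = 0.4562

0.4562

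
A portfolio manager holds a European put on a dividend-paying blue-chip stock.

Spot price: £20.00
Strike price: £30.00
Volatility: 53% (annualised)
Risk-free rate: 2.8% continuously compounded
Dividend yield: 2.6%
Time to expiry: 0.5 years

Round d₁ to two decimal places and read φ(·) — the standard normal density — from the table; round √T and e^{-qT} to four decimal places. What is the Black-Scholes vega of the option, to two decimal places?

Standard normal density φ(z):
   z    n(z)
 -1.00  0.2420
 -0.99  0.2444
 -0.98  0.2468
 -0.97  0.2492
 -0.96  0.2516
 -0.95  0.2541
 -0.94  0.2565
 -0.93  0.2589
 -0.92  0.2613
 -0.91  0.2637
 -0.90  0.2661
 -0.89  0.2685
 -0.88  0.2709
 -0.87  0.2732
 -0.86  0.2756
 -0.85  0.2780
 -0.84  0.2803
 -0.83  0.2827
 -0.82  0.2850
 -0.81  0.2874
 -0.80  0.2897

3.75

T = 0.5;  σ√T = 0.3748
d₁ = [ln(20/30) + (0.028 − 0.026 + ½·0.53²)·0.5] / (σ√T) = (-0.4055 + 0.0712) / 0.3748 = -0.8919 ⇒ -0.89
√T = √0.5 = 0.7071
φ(d₁) = φ(-0.89) = 0.2685
exp(−qT) = exp(−0.026·0.5) = 0.9871
vega = S·exp(−qT)·φ(d₁)·√T = 20·0.9871·0.2685·0.7071 = 3.7481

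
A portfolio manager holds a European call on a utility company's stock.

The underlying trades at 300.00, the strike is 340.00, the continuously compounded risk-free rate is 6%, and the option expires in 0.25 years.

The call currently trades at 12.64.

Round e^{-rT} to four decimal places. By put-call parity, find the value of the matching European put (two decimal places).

exp(−rT) = exp(−0.06·0.25) = 0.9851
Put-call parity: C − P = S − K·e^(−rT) = 300 − 340·0.9851 = 300 − 334.9340 = -34.9340
P = C − (C − P) = 12.64 − (-34.9340) = 47.5740

47.57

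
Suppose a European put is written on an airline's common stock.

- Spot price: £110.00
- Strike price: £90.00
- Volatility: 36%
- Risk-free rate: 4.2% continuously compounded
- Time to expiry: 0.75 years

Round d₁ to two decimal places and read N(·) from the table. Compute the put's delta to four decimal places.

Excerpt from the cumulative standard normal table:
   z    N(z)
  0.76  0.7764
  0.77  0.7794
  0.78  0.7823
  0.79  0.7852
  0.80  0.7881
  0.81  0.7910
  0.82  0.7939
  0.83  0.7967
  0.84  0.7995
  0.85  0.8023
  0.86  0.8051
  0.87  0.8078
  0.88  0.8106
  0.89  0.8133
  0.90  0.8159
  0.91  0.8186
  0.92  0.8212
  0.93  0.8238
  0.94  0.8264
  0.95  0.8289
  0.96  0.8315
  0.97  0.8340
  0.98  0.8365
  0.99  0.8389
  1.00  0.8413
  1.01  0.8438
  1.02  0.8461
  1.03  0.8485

σ√T = 0.36·√0.75 = 0.3118
d₁ = [ln(110/90) + (0.042 + ½·0.36²)·0.75] / (σ√T) = (0.2007 + 0.0801) / 0.3118 = 0.9006 ⇒ 0.90
N(d₁) = N(0.90) = 0.8159
Δ_put = N(d₁) − 1 = 0.8159 − 1 = -0.1841

-0.1841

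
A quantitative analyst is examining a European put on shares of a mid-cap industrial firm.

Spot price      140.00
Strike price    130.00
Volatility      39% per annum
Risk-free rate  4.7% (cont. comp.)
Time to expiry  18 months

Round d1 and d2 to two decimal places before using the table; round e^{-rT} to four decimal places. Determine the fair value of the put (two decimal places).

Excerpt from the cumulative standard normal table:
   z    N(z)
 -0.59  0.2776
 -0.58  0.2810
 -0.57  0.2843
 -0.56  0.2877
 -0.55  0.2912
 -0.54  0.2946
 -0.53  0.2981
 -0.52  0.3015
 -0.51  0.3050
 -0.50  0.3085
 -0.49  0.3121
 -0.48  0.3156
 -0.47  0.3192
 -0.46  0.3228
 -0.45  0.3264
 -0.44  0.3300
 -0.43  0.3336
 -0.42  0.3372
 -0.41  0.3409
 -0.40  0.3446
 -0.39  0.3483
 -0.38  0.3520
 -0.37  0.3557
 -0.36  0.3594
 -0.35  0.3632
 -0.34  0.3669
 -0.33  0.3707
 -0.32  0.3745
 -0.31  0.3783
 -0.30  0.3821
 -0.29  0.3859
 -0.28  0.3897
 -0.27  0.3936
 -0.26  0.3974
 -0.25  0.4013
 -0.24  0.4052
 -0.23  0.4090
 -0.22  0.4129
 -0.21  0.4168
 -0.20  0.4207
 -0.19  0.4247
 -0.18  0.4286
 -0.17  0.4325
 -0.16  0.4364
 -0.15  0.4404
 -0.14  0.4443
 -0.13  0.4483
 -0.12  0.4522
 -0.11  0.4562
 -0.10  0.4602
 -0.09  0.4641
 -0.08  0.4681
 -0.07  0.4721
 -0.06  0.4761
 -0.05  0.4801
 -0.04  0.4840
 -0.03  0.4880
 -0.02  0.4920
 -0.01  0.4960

16.43

σ√T = 0.39 × 1.2247 = 0.4777
d₁ = [ln(140/130) + (0.047 + 0.39²/2)·1.5] / 0.4777 = [0.0741 + 0.1846] / 0.4777 = 0.5416 → 0.54
d₂ = d₁ − σ√T = 0.5416 − 0.4777 = 0.0639 → 0.06
exp(−rT) = exp(−0.047·1.5) = 0.9319
N(−d₂) = N(-0.06) = 0.4761;  N(−d₁) = N(-0.54) = 0.2946
P = 130·0.9319·0.4761 − 140·0.2946 = 57.6781 − 41.2440 = 16.4341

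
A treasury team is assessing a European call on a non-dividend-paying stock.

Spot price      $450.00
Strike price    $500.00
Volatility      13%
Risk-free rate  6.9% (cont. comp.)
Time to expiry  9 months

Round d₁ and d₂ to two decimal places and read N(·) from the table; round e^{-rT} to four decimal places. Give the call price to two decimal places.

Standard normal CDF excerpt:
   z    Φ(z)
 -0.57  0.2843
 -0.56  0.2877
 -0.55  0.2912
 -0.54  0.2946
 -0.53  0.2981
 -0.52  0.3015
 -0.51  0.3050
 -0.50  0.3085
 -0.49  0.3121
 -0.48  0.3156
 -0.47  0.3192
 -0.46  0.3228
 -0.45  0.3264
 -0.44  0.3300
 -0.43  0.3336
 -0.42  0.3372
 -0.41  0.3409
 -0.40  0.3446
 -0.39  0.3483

σ√T = 0.13·√0.75 = 0.1126
ln(S/K) + (r + σ²/2)T = ln(450/500) + (0.069 + 0.13²/2)·0.75 = -0.1054 + 0.0581 = -0.0473
d₁ = -0.0473 / 0.1126 = -0.4199 which rounds to -0.42
d₂ = d₁ − σ√T = -0.4199 − 0.1126 = -0.5325 which rounds to -0.53
exp(−rT) = exp(−0.069·0.75) = 0.9496
N(d₁) = N(-0.42) = 0.3372;  N(d₂) = N(-0.53) = 0.2981
C = 450·0.3372 − 500·0.9496·0.2981 = 151.7400 − 141.5379 = 10.2021

$10.20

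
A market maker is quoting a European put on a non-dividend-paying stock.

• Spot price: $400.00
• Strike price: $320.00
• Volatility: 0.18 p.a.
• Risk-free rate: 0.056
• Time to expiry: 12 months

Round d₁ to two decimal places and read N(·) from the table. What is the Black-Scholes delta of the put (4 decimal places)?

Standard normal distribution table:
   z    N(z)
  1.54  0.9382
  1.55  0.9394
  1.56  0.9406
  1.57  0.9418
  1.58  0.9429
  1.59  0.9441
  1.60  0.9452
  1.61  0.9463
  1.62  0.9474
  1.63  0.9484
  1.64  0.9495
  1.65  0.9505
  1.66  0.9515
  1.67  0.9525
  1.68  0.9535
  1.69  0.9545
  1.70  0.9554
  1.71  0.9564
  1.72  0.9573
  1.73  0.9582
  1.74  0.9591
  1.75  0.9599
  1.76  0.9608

T = 1;  σ√T = 0.1800
d₁ = [ln(400/320) + (0.056 + 0.18²/2)·1] / 0.1800 = [0.2231 + 0.0722] / 0.1800 = 1.6408 which rounds to 1.64
N(d₁) = N(1.64) = 0.9495
Δ_put = N(d₁) − 1 = 0.9495 − 1 = -0.0505

-0.0505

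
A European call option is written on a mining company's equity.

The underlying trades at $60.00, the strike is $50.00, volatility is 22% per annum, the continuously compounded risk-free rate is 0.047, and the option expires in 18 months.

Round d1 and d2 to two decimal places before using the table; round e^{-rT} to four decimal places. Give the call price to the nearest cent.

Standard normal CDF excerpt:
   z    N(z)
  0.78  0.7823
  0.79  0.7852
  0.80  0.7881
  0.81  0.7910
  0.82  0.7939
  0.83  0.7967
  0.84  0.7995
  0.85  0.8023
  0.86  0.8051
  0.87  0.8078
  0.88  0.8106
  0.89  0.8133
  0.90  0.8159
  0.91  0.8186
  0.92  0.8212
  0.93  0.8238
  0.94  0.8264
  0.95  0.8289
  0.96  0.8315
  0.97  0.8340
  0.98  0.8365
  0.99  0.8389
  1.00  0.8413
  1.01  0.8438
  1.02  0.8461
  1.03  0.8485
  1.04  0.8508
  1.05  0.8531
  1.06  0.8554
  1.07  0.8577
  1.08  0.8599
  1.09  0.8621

σ√T = 0.22 × 1.2247 = 0.2694
d₁ = [ln(60/50) + (0.047 + 0.22²/2)·1.5] / 0.2694 = [0.1823 + 0.1068] / 0.2694 = 1.0730 → 1.07
d₂ = d₁ − σ√T = 1.0730 − 0.2694 = 0.8036 → 0.80
e^(−rT) = e^(−0.047·1.5) = 0.9319
N(d₁) = N(1.07) = 0.8577;  N(d₂) = N(0.80) = 0.7881
C = 60·0.8577 − 50·0.9319·0.7881 = 51.4620 − 36.7215 = 14.7405

$14.74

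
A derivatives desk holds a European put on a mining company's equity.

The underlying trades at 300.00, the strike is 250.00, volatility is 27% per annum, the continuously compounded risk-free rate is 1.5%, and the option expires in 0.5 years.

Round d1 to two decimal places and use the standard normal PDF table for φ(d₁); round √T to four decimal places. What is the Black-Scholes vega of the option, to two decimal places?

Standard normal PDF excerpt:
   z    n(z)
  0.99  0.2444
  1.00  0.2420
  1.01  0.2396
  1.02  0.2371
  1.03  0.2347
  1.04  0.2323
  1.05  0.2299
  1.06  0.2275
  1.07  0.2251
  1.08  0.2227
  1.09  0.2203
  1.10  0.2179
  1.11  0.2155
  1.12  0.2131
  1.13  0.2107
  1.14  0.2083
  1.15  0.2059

T = 0.5;  σ√T = 0.1909
d₁ = [ln(300/250) + (0.015 + 0.27²/2)·0.5] / 0.1909 = [0.1823 + 0.0257] / 0.1909 = 1.0897 ⇒ 1.09
√T = √0.5 = 0.7071
φ(d₁) = φ(1.09) = 0.2203
vega = S·φ(d₁)·√T = 300·0.2203·0.7071 = 46.7322

46.73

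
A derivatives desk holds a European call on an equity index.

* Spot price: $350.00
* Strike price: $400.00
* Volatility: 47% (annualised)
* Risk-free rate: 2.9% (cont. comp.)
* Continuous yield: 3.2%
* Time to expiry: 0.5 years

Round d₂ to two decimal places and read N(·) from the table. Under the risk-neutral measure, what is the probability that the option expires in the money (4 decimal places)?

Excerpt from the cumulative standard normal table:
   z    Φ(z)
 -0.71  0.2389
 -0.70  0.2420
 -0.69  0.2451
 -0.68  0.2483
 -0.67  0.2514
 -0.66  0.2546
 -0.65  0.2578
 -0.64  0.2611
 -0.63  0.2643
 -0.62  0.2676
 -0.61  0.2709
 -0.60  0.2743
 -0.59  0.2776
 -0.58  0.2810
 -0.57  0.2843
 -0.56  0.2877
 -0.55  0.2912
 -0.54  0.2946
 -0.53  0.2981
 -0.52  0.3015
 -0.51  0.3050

T = 0.5;  σ√T = 0.3323
d₁ = [ln(350/400) + (0.029 − 0.032 + 0.47²/2)·0.5] / 0.3323 = [-0.1335 + 0.0537] / 0.3323 = -0.2401 → -0.24
d₂ = d₁ − σ√T = -0.2401 − 0.3323 = -0.5725 → -0.57
Risk-neutral Pr[S_T > K] = N(d₂) = N(-0.57) = 0.2843

0.2843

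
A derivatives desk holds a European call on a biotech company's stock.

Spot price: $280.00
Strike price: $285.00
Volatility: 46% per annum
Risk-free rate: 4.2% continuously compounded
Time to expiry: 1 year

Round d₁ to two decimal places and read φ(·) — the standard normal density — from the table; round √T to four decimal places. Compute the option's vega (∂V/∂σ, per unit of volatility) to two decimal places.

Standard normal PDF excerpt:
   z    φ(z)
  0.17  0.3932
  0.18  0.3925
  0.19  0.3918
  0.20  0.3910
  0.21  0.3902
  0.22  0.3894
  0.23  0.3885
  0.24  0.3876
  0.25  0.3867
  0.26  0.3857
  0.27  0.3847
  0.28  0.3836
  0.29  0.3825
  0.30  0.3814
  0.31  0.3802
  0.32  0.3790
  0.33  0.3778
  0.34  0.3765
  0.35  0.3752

107.41

T = 1;  σ√T = 0.4600
ln(S/K) + (r + σ²/2)T = ln(280/285) + (0.042 + 0.46²/2)·1 = -0.0177 + 0.1478 = 0.1301
d₁ = 0.1301 / 0.4600 = 0.2828 → 0.28
√T = √1 = 1.0000
φ(d₁) = φ(0.28) = 0.3836
vega = S·φ(d₁)·√T = 280·0.3836·1.0000 = 107.4080
(Call and put vega coincide under Black-Scholes.)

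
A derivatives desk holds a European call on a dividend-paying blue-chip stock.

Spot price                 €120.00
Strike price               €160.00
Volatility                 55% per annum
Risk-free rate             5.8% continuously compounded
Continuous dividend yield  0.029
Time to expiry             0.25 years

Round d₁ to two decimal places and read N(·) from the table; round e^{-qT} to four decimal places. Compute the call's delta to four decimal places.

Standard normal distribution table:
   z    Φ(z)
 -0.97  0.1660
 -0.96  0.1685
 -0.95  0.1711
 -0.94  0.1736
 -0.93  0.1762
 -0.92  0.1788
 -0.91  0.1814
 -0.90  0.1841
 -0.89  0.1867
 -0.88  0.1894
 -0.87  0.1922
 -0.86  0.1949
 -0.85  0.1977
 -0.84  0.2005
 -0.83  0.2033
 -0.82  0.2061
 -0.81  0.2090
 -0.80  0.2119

σ√T = 0.55·√0.25 = 0.2750
d₁ = [ln(120/160) + (0.058 − 0.029 + ½·0.55²)·0.25] / (σ√T) = (-0.2877 + 0.0451) / 0.2750 = -0.8823 ⇒ -0.88
N(d₁) = N(-0.88) = 0.1894
Δ_call = e^(−qT)·N(d₁) = 0.9928·0.1894 = 0.1880

0.1880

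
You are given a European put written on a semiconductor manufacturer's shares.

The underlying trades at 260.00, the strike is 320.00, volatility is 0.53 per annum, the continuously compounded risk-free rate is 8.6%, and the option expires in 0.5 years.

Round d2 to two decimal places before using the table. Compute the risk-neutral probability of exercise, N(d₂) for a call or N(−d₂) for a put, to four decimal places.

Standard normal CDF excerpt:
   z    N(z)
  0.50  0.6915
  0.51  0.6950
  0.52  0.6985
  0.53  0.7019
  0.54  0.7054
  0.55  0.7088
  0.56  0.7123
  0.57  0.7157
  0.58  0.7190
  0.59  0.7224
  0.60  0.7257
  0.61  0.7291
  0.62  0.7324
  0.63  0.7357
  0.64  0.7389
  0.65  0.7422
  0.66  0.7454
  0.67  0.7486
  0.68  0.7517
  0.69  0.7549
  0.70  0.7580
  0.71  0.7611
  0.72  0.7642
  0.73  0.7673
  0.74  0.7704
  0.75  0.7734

0.7357

σ√T = 0.53 × 0.7071 = 0.3748
d₁ = [ln(260/320) + (0.086 + 0.53²/2)·0.5] / 0.3748 = [-0.2076 + 0.1132] / 0.3748 = -0.2519 ⇒ -0.25
d₂ = d₁ − σ√T = -0.2519 − 0.3748 = -0.6267 ⇒ -0.63
Risk-neutral Pr[S_T < K] = N(−d₂) = N(0.63) = 0.7357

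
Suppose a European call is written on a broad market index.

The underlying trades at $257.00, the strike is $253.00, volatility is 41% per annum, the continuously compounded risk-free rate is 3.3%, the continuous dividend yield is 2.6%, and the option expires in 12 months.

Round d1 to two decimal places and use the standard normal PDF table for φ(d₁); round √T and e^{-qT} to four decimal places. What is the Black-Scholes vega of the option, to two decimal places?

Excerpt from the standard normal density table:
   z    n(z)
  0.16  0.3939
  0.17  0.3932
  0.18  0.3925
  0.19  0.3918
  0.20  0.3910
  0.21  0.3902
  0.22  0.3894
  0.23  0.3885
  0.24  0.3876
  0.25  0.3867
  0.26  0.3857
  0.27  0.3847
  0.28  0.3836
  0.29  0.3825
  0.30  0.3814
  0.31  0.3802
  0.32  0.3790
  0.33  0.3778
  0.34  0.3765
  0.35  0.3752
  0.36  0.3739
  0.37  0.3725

σ√T = 0.41·√1 = 0.4100
d₁ = [ln(257/253) + (0.033 − 0.026 + 0.41²/2)·1] / 0.4100 = [0.0157 + 0.0910] / 0.4100 = 0.2603 ≈ 0.26
√T = √1 = 1.0000
φ(d₁) = φ(0.26) = 0.3857
exp(−qT) = exp(−0.026·1) = 0.9743
vega = S·exp(−qT)·φ(d₁)·√T = 257·0.9743·0.3857·1.0000 = 96.5774

96.58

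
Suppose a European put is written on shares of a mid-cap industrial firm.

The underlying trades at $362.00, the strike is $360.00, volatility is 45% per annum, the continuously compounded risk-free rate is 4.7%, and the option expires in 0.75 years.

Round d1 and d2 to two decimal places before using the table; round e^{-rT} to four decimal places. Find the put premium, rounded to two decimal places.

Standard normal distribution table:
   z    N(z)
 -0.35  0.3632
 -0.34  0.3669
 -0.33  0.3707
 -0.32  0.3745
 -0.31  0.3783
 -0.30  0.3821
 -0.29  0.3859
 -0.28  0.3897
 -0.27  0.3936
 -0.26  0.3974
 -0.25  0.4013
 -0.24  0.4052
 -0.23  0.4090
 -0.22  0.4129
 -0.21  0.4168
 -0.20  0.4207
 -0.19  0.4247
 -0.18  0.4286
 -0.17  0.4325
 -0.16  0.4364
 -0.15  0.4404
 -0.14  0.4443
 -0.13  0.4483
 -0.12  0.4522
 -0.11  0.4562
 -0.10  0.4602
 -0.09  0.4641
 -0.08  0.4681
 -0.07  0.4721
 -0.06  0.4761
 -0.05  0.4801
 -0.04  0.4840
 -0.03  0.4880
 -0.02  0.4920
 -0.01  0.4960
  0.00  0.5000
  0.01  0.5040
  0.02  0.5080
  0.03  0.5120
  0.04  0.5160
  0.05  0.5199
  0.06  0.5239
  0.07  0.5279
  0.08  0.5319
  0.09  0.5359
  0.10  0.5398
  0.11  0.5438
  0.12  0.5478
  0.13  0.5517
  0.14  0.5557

$47.93

T = 0.75;  σ√T = 0.3897
d₁ = [ln(362/360) + (0.047 + 0.45²/2)·0.75] / 0.3897 = [0.0055 + 0.1112] / 0.3897 = 0.2995 which rounds to 0.30
d₂ = d₁ − σ√T = 0.2995 − 0.3897 = -0.0902 which rounds to -0.09
exp(−rT) = exp(−0.047·0.75) = 0.9654
N(−d₂) = N(0.09) = 0.5359;  N(−d₁) = N(-0.30) = 0.3821
P = 360·0.9654·0.5359 − 362·0.3821 = 186.2488 − 138.3202 = 47.9286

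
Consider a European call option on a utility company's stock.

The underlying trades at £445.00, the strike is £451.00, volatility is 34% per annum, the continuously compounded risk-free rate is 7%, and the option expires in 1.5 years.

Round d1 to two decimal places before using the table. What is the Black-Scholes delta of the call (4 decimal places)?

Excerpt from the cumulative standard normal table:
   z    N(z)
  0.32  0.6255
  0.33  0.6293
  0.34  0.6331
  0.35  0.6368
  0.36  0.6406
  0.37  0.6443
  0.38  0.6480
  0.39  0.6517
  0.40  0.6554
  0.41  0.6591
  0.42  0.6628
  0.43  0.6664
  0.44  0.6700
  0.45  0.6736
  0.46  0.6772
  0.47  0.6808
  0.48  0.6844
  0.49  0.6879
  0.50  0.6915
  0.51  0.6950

σ√T = 0.34·√1.5 = 0.4164
ln(S/K) + (r + σ²/2)T = ln(445/451) + (0.07 + 0.34²/2)·1.5 = -0.0134 + 0.1917 = 0.1783
d₁ = 0.1783 / 0.4164 = 0.4282 → 0.43
N(d₁) = N(0.43) = 0.6664
Δ_call = N(d₁) = 0.6664

0.6664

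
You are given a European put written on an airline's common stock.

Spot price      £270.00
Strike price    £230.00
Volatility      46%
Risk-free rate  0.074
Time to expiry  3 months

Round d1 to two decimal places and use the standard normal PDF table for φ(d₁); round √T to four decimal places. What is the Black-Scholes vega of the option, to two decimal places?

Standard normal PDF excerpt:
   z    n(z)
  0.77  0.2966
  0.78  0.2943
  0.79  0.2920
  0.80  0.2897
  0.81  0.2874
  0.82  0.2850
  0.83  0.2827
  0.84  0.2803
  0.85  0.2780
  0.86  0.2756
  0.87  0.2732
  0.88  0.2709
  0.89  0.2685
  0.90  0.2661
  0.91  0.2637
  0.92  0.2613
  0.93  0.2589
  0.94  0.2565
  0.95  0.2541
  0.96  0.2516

36.25

σ√T = 0.46 × 0.5000 = 0.2300
ln(S/K) + (r + σ²/2)T = ln(270/230) + (0.074 + 0.46²/2)·0.25 = 0.1603 + 0.0450 = 0.2053
d₁ = 0.2053 / 0.2300 = 0.8926 which rounds to 0.89
√T = √0.25 = 0.5000
φ(d₁) = φ(0.89) = 0.2685
vega = S·φ(d₁)·√T = 270·0.2685·0.5000 = 36.2475
(Call and put vega coincide under Black-Scholes.)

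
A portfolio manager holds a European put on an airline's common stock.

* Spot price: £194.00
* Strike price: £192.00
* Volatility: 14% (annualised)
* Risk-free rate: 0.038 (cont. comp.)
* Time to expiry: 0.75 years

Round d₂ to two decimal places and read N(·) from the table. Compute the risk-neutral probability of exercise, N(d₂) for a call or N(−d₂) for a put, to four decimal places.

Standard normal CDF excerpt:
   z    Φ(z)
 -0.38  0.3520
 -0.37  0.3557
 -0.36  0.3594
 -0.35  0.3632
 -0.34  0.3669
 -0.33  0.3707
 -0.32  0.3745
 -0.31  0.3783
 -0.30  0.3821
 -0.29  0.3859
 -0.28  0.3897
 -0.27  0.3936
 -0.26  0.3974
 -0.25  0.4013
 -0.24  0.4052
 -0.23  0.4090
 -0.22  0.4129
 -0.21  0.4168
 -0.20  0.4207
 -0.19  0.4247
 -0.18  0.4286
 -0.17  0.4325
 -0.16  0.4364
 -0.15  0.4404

0.3974

σ√T = 0.14 × 0.8660 = 0.1212
d₁ = [ln(194/192) + (0.038 + 0.14²/2)·0.75] / 0.1212 = [0.0104 + 0.0358] / 0.1212 = 0.3812 which rounds to 0.38
d₂ = d₁ − σ√T = 0.3812 − 0.1212 = 0.2599 which rounds to 0.26
Pr(exercise) under Q = N(−d₂) = N(-0.26) = 0.3974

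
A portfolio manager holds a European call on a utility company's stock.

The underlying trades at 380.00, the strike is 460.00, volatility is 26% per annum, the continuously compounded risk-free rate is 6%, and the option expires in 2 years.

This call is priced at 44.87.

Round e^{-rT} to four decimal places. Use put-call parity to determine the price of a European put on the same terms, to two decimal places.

72.84

e^(−rT) = e^(−0.06·2) = 0.8869
Put-call parity: C − P = S − K·e^(−rT) = 380 − 460·0.8869 = 380 − 407.9740 = -27.9740
P = C − (C − P) = 44.87 − (-27.9740) = 72.8440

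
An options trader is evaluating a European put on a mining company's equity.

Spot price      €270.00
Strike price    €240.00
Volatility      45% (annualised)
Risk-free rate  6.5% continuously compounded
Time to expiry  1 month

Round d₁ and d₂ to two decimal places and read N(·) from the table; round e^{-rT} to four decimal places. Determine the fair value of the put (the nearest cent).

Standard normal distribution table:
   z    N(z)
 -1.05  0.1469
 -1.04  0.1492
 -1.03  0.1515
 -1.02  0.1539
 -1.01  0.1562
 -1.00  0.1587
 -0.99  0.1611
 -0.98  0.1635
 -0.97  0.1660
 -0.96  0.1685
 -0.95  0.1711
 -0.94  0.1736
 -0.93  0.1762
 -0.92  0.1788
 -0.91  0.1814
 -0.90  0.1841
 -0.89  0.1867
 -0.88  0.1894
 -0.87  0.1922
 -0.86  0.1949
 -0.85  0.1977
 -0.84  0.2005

T = 0.08333;  σ√T = 0.1299
d₁ = [ln(270/240) + (0.065 + 0.45²/2)·0.08333] / 0.1299 = [0.1178 + 0.0139] / 0.1299 = 1.0133 ≈ 1.01
d₂ = d₁ − σ√T = 1.0133 − 0.1299 = 0.8834 ≈ 0.88
exp(−rT) = exp(−0.065·0.08333) = 0.9946
N(−d₂) = N(-0.88) = 0.1894;  N(−d₁) = N(-1.01) = 0.1562
P = 240·0.9946·0.1894 − 270·0.1562 = 45.2105 − 42.1740 = 3.0365

€3.04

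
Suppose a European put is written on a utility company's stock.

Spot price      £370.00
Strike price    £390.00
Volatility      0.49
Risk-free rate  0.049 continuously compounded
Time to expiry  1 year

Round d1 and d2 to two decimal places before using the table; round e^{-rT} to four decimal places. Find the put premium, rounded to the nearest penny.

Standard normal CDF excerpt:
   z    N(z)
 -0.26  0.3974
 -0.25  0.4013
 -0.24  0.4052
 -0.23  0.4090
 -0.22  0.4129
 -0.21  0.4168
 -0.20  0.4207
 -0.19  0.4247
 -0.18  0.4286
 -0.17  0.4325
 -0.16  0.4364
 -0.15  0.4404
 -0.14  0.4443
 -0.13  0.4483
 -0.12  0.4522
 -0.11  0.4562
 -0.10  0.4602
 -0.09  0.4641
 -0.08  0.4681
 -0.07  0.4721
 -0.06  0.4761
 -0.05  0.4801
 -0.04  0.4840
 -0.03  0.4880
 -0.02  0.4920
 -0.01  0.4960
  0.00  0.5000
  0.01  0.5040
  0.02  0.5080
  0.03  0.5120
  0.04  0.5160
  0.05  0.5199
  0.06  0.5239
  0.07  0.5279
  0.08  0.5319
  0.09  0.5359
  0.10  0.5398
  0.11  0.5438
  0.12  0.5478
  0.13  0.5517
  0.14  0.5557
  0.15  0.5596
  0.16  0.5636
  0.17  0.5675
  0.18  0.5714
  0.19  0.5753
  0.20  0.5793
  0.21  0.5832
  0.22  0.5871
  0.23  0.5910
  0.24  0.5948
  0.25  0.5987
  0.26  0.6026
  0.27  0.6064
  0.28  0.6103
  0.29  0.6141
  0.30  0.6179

T = 1;  σ√T = 0.4900
d₁ = [ln(370/390) + (0.049 + ½·0.49²)·1] / (σ√T) = (-0.0526 + 0.1690) / 0.4900 = 0.2376 → 0.24
d₂ = 0.2376 − 0.4900 = -0.2524 → -0.25
exp(−rT) = exp(−0.049·1) = 0.9522
N(−d₂) = N(0.25) = 0.5987;  N(−d₁) = N(-0.24) = 0.4052
P = 390·0.9522·0.5987 − 370·0.4052 = 222.3320 − 149.9240 = 72.4080

£72.41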